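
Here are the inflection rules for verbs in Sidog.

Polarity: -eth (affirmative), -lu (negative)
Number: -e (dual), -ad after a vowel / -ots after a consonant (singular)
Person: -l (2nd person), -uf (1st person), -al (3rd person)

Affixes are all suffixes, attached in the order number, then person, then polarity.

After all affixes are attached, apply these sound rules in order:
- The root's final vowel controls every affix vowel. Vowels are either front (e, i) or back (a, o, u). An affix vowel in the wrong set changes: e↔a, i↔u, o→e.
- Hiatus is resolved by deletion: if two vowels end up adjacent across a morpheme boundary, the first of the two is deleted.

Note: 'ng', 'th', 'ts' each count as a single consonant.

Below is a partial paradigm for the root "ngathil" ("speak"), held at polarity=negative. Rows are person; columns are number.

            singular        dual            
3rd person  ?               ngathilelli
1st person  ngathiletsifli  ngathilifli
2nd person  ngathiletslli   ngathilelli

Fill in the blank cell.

ngathiletselli

Attach number singular -ots (after consonant 'l') → ngathilots.
Attach person 3rd person -al → ngathilotsal.
Attach polarity negative -lu → ngathilotsallu.
Apply vowel harmony: ngathilotsallu → ngathiletselli.
Vowel deletion: no change.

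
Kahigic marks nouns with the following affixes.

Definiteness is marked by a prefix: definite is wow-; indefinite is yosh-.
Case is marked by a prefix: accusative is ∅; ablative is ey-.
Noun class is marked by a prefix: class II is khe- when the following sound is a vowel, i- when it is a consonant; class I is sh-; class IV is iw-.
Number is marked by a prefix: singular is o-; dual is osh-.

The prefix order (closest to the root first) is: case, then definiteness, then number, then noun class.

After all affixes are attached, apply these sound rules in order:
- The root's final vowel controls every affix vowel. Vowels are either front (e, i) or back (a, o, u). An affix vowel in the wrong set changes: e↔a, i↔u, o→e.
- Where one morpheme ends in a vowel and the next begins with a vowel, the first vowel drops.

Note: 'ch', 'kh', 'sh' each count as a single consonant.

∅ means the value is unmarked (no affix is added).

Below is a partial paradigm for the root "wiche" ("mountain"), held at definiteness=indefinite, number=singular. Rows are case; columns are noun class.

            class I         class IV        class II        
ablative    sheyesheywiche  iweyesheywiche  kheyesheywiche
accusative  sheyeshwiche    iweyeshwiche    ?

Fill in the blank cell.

case = accusative: zero marking, form stays wiche.
Attach definiteness indefinite yosh- → yoshwiche.
Attach number singular o- → oyoshwiche.
Attach noun class class II khe- (before vowel 'o') → kheoyoshwiche.
Apply vowel harmony: kheoyoshwiche → kheeyeshwiche.
Apply vowel deletion: kheeyeshwiche → kheyeshwiche.

kheyeshwiche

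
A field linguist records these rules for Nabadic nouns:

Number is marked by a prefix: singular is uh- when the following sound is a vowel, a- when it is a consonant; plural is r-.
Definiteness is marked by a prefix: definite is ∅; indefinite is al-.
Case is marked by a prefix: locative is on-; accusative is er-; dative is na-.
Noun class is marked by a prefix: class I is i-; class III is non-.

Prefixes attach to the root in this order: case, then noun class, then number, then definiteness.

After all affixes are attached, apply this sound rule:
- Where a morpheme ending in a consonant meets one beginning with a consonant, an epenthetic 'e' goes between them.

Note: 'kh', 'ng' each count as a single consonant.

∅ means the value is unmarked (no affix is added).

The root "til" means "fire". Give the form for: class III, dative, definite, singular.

Attach case dative na- → natil.
Attach noun class class III non- → nonnatil.
Attach number singular a- (before consonant 'n') → anonnatil.
definiteness = definite: zero marking, form stays anonnatil.
Apply epenthesis: anonnatil → anonenatil.

anonenatil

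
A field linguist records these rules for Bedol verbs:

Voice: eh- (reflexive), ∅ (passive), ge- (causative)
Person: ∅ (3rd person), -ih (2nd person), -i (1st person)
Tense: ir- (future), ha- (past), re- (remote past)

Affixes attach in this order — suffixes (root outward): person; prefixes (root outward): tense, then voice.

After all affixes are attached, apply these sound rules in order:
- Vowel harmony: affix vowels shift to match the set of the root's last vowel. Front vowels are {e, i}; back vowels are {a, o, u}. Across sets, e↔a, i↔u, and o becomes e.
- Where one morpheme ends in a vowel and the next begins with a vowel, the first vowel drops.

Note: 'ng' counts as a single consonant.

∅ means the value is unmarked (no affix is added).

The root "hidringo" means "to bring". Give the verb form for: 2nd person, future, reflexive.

Attach person 2nd person -ih → hidringoih.
Attach tense future ir- → irhidringoih.
Attach voice reflexive eh- → ehirhidringoih.
Apply vowel harmony: ehirhidringoih → ahurhidringouh.
Apply vowel deletion: ahurhidringouh → ahurhidringuh.

ahurhidringuh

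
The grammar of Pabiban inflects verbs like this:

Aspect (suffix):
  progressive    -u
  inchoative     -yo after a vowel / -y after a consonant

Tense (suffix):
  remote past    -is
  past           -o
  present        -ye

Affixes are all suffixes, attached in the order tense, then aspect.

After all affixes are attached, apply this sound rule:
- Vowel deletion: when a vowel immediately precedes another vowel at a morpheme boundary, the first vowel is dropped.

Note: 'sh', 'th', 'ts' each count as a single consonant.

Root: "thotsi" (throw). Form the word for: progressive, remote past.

Attach tense remote past -is → thotsiis.
Attach aspect progressive -u → thotsiisu.
Apply vowel deletion: thotsiisu → thotsisu.

thotsisu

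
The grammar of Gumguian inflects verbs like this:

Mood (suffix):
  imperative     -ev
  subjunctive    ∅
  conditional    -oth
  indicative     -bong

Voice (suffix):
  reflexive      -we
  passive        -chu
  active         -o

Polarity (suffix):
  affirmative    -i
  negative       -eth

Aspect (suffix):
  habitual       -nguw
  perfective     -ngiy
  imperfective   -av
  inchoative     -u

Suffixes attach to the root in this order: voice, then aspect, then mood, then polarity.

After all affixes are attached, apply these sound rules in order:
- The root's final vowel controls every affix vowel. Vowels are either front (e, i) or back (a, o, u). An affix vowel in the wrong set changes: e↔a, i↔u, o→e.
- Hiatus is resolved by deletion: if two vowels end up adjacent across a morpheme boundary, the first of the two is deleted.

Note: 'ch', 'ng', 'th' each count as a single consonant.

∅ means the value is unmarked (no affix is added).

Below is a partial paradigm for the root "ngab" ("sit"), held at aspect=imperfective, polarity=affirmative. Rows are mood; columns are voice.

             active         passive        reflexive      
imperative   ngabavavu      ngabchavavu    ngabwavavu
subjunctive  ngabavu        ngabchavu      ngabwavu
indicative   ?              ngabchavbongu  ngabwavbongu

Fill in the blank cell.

ngabavbongu

Attach voice active -o → ngabo.
Attach aspect imperfective -av → ngaboav.
Attach mood indicative -bong → ngaboavbong.
Attach polarity affirmative -i → ngaboavbongi.
Apply vowel harmony: ngaboavbongi → ngaboavbongu.
Apply vowel deletion: ngaboavbongu → ngabavbongu.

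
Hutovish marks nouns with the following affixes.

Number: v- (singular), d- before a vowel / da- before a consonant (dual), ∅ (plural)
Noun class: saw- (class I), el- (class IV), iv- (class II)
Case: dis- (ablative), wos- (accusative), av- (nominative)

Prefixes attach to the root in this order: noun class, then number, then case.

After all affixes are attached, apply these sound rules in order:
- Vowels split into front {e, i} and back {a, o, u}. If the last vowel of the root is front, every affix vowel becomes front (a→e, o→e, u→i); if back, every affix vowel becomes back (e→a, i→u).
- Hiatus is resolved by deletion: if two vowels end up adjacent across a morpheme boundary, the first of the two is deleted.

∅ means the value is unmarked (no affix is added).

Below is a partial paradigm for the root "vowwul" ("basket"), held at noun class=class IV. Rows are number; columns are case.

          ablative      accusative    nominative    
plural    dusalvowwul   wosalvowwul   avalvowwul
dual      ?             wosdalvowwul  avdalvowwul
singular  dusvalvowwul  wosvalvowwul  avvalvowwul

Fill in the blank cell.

dusdalvowwul

Attach noun class class IV el- → elvowwul.
Attach number dual d- (before vowel 'e') → delvowwul.
Attach case ablative dis- → disdelvowwul.
Apply vowel harmony: disdelvowwul → dusdalvowwul.
Vowel deletion: no change.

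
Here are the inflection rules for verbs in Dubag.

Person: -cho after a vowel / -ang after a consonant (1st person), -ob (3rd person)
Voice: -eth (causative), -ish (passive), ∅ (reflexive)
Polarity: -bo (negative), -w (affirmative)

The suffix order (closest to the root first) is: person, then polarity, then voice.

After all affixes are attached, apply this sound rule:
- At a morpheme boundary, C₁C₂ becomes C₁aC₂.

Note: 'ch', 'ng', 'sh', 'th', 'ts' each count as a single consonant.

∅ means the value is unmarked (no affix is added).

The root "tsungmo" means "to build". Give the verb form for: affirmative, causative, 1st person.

Attach person 1st person -cho (after vowel 'o') → tsungmocho.
Attach polarity affirmative -w → tsungmochow.
Attach voice causative -eth → tsungmochoweth.
Epenthesis: no change.

tsungmochoweth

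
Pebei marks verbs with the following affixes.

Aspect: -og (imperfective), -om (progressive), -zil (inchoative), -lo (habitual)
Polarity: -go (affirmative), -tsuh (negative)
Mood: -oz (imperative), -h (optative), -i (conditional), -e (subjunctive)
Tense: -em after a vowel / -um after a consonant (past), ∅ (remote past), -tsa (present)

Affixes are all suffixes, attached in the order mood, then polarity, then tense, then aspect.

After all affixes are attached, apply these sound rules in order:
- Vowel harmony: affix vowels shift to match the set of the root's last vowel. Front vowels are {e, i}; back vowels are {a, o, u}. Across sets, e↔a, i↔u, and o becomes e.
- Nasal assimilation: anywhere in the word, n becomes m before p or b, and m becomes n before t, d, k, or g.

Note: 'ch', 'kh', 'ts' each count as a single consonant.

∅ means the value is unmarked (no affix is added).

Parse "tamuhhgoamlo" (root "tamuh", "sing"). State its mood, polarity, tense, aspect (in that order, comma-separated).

Segment: tamuh-h-go-em-lo.
mood: -h → optative.
polarity: -go → affirmative.
tense: -em/um → past.
aspect: -lo → habitual.

optative, affirmative, past, habitual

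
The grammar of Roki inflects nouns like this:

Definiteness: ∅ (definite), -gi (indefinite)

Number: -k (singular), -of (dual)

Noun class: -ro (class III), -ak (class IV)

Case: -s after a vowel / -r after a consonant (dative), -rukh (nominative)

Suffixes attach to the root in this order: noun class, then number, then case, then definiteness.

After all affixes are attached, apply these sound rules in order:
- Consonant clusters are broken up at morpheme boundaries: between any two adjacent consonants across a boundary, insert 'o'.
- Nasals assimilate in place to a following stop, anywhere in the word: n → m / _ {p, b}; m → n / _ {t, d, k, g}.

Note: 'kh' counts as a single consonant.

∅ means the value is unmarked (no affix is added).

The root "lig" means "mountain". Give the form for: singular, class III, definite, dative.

Attach noun class class III -ro → ligro.
Attach number singular -k → ligrok.
Attach case dative -r (after consonant 'k') → ligrokr.
definiteness = definite: zero marking, form stays ligrokr.
Apply epenthesis: ligrokr → ligorokor.
Nasal assimilation: no change.

ligorokor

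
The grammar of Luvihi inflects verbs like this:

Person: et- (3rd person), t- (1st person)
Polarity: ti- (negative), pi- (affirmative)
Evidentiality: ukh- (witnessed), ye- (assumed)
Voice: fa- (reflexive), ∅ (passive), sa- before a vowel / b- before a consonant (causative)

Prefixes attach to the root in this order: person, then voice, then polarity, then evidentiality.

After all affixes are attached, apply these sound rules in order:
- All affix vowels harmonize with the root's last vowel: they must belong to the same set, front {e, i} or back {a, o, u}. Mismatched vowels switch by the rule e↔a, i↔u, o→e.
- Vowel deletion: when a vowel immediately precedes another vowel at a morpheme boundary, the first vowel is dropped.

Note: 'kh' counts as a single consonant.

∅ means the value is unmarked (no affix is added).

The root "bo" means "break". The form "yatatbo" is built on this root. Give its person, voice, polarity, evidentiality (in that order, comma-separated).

Segment: ye-ti-et-bo.
person: et- → 3rd person.
voice: ∅ → passive.
polarity: ti- → negative.
evidentiality: ye- → assumed.

3rd person, passive, negative, assumed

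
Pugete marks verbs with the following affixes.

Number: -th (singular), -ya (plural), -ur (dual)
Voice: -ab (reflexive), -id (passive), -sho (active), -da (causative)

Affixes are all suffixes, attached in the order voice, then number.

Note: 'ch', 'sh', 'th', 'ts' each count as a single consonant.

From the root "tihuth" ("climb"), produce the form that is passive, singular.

tihuthidth

Attach voice passive -id → tihuthid.
Attach number singular -th → tihuthidth.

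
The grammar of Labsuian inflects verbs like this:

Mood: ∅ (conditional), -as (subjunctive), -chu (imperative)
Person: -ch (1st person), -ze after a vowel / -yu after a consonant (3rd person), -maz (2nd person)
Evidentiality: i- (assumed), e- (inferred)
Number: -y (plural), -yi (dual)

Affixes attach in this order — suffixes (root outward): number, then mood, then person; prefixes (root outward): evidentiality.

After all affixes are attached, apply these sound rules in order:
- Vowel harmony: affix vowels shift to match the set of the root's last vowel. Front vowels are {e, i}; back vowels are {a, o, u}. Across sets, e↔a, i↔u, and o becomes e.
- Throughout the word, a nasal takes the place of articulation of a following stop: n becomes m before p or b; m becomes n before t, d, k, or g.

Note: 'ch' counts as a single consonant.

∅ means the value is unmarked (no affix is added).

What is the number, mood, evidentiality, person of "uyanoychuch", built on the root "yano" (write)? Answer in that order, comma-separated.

plural, imperative, assumed, 1st person

Segment: i-yano-y-chu-ch.
number: -y → plural.
mood: -chu → imperative.
evidentiality: i- → assumed.
person: -ch → 1st person.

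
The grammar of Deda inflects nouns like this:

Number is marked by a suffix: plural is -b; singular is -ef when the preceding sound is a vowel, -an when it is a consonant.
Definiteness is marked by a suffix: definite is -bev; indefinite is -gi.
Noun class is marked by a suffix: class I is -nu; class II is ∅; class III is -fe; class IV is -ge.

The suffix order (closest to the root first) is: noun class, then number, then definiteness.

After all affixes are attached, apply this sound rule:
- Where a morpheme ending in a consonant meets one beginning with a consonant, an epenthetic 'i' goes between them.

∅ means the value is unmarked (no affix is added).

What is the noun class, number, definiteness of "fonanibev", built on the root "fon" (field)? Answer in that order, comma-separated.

Segment: fon-an-bev.
noun class: ∅ → class II.
number: -ef/an → singular.
definiteness: -bev → definite.

class II, singular, definite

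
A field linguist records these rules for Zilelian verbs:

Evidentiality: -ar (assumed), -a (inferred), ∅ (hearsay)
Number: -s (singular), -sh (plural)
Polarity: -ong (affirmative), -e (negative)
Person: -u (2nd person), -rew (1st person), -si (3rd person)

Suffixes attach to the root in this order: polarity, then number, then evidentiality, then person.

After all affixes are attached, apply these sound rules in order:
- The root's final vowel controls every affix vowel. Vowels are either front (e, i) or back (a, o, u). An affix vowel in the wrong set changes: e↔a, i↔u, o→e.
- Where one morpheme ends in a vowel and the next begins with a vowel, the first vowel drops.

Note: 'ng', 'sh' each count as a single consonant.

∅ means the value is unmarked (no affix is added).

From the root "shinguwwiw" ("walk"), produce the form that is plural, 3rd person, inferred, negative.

shinguwwiweshesi

Attach polarity negative -e → shinguwwiwe.
Attach number plural -sh → shinguwwiwesh.
Attach evidentiality inferred -a → shinguwwiwesha.
Attach person 3rd person -si → shinguwwiweshasi.
Apply vowel harmony: shinguwwiweshasi → shinguwwiweshesi.
Vowel deletion: no change.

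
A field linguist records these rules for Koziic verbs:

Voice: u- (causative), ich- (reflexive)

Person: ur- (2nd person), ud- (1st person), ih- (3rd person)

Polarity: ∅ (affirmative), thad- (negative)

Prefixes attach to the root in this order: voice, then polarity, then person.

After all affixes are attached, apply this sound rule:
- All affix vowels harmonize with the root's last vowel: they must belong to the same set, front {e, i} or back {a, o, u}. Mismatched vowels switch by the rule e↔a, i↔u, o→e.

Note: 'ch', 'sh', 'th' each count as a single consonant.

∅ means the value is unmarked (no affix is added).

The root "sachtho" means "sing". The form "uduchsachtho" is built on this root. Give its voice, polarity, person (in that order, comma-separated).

Segment: ud-ich-sachtho.
voice: ich- → reflexive.
polarity: ∅ → affirmative.
person: ud- → 1st person.

reflexive, affirmative, 1st person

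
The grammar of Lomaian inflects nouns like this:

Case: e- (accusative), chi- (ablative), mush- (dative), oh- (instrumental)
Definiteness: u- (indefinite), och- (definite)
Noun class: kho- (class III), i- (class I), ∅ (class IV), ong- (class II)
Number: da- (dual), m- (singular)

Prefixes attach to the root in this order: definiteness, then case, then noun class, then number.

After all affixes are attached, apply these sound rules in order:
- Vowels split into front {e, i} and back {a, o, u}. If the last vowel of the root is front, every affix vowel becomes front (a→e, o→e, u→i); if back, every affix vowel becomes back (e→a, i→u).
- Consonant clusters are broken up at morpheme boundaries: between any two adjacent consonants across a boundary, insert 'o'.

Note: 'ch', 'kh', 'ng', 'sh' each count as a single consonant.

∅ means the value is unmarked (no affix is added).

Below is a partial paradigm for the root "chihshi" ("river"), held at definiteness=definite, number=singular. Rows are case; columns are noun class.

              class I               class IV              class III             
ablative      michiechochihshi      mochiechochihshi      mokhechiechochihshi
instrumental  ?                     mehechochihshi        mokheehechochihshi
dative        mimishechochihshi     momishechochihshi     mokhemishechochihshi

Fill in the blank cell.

miehechochihshi

Attach definiteness definite och- → ochchihshi.
Attach case instrumental oh- → ohochchihshi.
Attach noun class class I i- → iohochchihshi.
Attach number singular m- → miohochchihshi.
Apply vowel harmony: miohochchihshi → miehechchihshi.
Apply epenthesis: miehechchihshi → miehechochihshi.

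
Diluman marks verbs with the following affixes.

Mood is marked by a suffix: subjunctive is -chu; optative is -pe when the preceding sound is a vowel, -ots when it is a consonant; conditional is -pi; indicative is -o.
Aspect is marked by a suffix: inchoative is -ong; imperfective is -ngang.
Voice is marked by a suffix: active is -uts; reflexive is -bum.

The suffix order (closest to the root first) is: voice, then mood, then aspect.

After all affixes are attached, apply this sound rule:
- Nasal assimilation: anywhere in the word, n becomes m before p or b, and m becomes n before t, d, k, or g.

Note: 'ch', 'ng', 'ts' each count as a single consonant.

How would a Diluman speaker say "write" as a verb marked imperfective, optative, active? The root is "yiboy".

Attach voice active -uts → yiboyuts.
Attach mood optative -ots (after consonant 'ts') → yiboyutsots.
Attach aspect imperfective -ngang → yiboyutsotsngang.
Nasal assimilation: no change.

yiboyutsotsngang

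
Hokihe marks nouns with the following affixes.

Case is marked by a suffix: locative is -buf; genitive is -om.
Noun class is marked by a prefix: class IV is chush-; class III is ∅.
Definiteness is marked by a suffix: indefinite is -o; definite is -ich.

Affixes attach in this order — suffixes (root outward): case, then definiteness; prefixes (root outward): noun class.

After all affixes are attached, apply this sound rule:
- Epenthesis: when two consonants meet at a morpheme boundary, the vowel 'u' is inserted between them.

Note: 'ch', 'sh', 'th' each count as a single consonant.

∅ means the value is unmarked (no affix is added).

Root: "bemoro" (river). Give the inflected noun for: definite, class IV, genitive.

chushubemoroomich

Attach noun class class IV chush- → chushbemoro.
Attach case genitive -om → chushbemoroom.
Attach definiteness definite -ich → chushbemoroomich.
Apply epenthesis: chushbemoroomich → chushubemoroomich.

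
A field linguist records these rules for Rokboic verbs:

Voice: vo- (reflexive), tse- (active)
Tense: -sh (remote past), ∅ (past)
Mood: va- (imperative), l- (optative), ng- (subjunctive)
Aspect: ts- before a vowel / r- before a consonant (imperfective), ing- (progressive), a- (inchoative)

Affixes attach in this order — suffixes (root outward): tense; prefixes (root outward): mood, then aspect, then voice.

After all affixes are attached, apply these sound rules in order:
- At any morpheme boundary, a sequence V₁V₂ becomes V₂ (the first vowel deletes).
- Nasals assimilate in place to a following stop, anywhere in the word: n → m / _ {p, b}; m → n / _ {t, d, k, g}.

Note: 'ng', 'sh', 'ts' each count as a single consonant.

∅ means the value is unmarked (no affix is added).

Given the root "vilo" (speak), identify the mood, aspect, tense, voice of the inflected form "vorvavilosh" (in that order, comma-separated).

Segment: vo-r-va-vilo-sh.
mood: va- → imperative.
aspect: ts/r- → imperfective.
tense: -sh → remote past.
voice: vo- → reflexive.

imperative, imperfective, remote past, reflexive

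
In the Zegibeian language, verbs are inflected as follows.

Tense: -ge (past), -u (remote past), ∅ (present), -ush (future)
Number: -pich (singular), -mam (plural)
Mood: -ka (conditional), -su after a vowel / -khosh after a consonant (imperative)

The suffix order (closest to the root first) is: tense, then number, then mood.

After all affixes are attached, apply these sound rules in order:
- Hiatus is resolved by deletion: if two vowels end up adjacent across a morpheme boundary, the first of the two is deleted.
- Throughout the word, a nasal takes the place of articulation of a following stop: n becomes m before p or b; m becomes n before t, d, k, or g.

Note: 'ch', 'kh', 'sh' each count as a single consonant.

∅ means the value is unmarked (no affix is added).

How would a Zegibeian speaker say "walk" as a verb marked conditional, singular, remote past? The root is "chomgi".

Attach tense remote past -u → chomgiu.
Attach number singular -pich → chomgiupich.
Attach mood conditional -ka → chomgiupichka.
Apply vowel deletion: chomgiupichka → chomgupichka.
Apply nasal assimilation: chomgupichka → chongupichka.

chongupichka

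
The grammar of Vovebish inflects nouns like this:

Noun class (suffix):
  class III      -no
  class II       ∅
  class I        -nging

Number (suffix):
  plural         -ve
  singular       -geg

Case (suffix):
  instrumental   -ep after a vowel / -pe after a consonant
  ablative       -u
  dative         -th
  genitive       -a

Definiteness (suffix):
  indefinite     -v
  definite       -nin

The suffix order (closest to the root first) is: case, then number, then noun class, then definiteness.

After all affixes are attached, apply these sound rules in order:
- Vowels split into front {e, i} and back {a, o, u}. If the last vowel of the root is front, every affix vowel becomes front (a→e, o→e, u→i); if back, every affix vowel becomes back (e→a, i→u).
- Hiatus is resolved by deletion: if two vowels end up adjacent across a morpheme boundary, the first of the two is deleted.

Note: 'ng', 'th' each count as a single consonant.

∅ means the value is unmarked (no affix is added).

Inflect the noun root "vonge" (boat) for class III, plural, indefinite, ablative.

vongivenev

Attach case ablative -u → vongeu.
Attach number plural -ve → vongeuve.
Attach noun class class III -no → vongeuveno.
Attach definiteness indefinite -v → vongeuvenov.
Apply vowel harmony: vongeuvenov → vongeivenev.
Apply vowel deletion: vongeivenev → vongivenev.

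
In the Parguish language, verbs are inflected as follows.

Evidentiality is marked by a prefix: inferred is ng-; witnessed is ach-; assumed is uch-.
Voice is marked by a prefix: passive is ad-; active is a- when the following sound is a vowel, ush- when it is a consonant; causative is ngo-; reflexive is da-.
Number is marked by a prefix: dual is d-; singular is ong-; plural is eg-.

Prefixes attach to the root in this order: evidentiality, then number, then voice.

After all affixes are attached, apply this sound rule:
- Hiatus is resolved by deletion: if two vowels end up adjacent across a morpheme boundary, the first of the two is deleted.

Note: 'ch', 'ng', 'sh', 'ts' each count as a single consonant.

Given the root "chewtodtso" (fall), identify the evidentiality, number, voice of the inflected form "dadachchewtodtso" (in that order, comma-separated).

witnessed, dual, reflexive

Segment: da-d-ach-chewtodtso.
evidentiality: ach- → witnessed.
number: d- → dual.
voice: da- → reflexive.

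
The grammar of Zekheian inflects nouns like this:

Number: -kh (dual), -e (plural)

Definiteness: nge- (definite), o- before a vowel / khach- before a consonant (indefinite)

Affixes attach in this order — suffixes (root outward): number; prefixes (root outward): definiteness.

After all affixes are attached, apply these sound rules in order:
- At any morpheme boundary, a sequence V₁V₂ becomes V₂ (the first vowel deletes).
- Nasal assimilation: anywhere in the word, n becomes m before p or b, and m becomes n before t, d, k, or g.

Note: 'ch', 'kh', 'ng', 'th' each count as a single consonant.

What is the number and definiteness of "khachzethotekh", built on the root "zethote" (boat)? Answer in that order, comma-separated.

dual, indefinite

Segment: khach-zethote-kh.
number: -kh → dual.
definiteness: o/khach- → indefinite.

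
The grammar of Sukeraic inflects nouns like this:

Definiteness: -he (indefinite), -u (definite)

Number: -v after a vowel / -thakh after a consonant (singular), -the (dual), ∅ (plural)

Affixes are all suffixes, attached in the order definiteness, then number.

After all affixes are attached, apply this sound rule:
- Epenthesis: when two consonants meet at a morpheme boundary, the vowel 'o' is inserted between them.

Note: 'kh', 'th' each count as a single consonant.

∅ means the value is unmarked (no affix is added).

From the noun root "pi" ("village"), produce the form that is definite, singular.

piuv

Attach definiteness definite -u → piu.
Attach number singular -v (after vowel 'u') → piuv.
Epenthesis: no change.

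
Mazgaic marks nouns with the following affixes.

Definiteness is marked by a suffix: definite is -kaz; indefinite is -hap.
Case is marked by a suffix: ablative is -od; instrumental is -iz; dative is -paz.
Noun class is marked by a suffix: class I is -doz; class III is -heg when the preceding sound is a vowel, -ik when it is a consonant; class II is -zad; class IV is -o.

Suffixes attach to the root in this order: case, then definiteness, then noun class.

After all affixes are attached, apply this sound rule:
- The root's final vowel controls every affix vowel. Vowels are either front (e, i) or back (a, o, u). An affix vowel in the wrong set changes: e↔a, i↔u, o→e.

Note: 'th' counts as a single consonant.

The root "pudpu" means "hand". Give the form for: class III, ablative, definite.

Attach case ablative -od → pudpuod.
Attach definiteness definite -kaz → pudpuodkaz.
Attach noun class class III -ik (after consonant 'z') → pudpuodkazik.
Apply vowel harmony: pudpuodkazik → pudpuodkazuk.

pudpuodkazuk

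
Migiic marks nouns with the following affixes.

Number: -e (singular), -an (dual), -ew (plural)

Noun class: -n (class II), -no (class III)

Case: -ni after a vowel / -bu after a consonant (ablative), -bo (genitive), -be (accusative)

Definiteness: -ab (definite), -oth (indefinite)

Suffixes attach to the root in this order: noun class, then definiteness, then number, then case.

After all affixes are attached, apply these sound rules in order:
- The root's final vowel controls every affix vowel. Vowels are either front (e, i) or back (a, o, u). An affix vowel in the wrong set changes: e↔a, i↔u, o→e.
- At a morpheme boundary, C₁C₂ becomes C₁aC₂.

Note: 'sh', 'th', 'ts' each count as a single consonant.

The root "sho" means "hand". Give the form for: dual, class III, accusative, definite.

Attach noun class class III -no → shono.
Attach definiteness definite -ab → shonoab.
Attach number dual -an → shonoaban.
Attach case accusative -be → shonoabanbe.
Apply vowel harmony: shonoabanbe → shonoabanba.
Apply epenthesis: shonoabanba → shonoabanaba.

shonoabanaba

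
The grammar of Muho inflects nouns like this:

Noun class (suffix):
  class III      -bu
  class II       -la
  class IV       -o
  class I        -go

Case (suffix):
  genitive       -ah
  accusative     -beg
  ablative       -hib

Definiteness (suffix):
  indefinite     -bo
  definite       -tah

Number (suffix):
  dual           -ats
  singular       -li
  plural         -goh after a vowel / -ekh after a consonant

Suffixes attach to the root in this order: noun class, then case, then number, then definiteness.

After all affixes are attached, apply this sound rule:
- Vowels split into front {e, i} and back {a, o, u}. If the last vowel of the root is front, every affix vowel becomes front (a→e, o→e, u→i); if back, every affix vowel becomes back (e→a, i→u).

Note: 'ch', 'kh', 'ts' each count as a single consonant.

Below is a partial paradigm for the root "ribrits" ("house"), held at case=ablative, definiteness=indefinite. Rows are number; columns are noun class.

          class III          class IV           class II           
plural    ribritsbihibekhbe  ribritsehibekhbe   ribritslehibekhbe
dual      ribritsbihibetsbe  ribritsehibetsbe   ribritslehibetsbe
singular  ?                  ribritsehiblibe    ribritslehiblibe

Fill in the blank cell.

Attach noun class class III -bu → ribritsbu.
Attach case ablative -hib → ribritsbuhib.
Attach number singular -li → ribritsbuhibli.
Attach definiteness indefinite -bo → ribritsbuhiblibo.
Apply vowel harmony: ribritsbuhiblibo → ribritsbihiblibe.

ribritsbihiblibe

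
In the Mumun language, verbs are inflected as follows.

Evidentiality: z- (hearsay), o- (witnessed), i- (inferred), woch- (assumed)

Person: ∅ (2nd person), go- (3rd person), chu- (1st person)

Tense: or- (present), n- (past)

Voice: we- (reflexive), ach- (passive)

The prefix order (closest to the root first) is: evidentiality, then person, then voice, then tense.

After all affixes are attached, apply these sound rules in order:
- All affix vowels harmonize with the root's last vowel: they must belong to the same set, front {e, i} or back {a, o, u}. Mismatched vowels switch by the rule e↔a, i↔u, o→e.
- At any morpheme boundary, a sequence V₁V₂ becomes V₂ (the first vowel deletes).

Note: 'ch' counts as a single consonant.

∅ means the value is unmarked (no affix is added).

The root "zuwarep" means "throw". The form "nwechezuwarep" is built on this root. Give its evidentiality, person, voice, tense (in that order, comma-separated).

Segment: n-we-chu-o-zuwarep.
evidentiality: o- → witnessed.
person: chu- → 1st person.
voice: we- → reflexive.
tense: n- → past.

witnessed, 1st person, reflexive, past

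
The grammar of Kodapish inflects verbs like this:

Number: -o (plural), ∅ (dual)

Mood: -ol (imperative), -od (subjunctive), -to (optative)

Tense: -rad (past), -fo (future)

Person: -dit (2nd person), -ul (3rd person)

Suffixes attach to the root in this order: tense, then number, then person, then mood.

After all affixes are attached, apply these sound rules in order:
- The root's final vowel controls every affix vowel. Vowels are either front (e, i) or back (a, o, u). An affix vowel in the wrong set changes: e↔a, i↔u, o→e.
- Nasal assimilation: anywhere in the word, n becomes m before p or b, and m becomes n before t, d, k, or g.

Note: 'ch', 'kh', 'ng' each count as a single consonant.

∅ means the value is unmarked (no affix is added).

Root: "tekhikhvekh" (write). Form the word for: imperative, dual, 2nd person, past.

tekhikhvekhredditel

Attach tense past -rad → tekhikhvekhrad.
number = dual: zero marking, form stays tekhikhvekhrad.
Attach person 2nd person -dit → tekhikhvekhraddit.
Attach mood imperative -ol → tekhikhvekhradditol.
Apply vowel harmony: tekhikhvekhradditol → tekhikhvekhredditel.
Nasal assimilation: no change.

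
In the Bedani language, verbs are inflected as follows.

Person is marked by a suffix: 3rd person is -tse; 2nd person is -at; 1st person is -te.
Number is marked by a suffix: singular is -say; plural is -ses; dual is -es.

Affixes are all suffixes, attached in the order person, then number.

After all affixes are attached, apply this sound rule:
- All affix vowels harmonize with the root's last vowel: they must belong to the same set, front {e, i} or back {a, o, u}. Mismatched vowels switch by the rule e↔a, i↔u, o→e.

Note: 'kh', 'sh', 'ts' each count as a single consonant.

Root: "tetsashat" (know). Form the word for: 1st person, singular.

Attach person 1st person -te → tetsashatte.
Attach number singular -say → tetsashattesay.
Apply vowel harmony: tetsashattesay → tetsashattasay.

tetsashattasay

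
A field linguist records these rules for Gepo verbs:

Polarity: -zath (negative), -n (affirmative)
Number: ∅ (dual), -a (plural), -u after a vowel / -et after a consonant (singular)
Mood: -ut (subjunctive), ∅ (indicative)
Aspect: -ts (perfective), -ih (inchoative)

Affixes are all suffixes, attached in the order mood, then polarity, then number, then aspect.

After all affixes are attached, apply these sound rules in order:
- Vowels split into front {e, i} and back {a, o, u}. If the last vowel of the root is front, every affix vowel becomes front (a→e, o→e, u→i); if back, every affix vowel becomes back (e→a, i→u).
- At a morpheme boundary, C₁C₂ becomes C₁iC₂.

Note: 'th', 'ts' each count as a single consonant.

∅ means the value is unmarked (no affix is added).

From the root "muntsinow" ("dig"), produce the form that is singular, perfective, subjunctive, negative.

Attach mood subjunctive -ut → muntsinowut.
Attach polarity negative -zath → muntsinowutzath.
Attach number singular -et (after consonant 'th') → muntsinowutzathet.
Attach aspect perfective -ts → muntsinowutzathetts.
Apply vowel harmony: muntsinowutzathetts → muntsinowutzathatts.
Apply epenthesis: muntsinowutzathatts → muntsinowutizathatits.

muntsinowutizathatits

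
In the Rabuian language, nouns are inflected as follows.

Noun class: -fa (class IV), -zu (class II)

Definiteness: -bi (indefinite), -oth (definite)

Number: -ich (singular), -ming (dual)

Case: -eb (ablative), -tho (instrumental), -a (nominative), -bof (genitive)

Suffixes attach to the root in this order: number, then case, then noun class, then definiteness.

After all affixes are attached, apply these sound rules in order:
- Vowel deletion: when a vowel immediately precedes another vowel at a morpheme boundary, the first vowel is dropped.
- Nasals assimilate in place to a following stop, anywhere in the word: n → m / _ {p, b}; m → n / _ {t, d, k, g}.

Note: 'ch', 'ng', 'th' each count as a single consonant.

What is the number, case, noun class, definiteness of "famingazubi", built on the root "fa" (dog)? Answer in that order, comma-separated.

dual, nominative, class II, indefinite

Segment: fa-ming-a-zu-bi.
number: -ming → dual.
case: -a → nominative.
noun class: -zu → class II.
definiteness: -bi → indefinite.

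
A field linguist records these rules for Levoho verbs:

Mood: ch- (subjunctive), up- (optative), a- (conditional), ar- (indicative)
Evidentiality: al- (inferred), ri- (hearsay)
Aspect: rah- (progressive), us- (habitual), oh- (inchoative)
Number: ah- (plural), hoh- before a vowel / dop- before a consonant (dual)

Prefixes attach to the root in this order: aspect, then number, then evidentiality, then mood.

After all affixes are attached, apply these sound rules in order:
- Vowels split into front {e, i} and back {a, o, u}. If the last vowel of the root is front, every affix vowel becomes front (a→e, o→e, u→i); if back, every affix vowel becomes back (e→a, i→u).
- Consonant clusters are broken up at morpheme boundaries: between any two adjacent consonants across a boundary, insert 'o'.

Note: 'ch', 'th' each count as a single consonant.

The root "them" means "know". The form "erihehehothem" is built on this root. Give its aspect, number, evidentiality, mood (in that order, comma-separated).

inchoative, dual, hearsay, conditional

Segment: a-ri-hoh-oh-them.
aspect: oh- → inchoative.
number: hoh/dop- → dual.
evidentiality: ri- → hearsay.
mood: a- → conditional.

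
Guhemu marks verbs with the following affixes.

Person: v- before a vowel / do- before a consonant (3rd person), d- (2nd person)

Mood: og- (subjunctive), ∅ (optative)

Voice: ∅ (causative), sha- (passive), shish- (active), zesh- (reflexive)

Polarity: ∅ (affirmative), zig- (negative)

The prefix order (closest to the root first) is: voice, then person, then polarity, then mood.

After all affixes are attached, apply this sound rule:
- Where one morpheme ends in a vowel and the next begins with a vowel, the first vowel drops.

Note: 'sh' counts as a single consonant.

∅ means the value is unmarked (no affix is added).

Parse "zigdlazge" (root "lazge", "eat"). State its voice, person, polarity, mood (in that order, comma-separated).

causative, 2nd person, negative, optative

Segment: zig-d-lazge.
voice: ∅ → causative.
person: d- → 2nd person.
polarity: zig- → negative.
mood: ∅ → optative.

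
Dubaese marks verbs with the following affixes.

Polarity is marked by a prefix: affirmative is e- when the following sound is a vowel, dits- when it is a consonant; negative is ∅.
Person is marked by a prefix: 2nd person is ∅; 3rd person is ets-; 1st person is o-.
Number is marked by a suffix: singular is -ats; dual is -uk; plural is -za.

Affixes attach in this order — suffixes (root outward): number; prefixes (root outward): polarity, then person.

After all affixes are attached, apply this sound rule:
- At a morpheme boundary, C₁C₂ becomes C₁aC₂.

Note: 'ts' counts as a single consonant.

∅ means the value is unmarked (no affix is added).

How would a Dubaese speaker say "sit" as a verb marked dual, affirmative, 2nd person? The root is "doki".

Attach number dual -uk → dokiuk.
Attach polarity affirmative dits- (before consonant 'd') → ditsdokiuk.
person = 2nd person: zero marking, form stays ditsdokiuk.
Apply epenthesis: ditsdokiuk → ditsadokiuk.

ditsadokiuk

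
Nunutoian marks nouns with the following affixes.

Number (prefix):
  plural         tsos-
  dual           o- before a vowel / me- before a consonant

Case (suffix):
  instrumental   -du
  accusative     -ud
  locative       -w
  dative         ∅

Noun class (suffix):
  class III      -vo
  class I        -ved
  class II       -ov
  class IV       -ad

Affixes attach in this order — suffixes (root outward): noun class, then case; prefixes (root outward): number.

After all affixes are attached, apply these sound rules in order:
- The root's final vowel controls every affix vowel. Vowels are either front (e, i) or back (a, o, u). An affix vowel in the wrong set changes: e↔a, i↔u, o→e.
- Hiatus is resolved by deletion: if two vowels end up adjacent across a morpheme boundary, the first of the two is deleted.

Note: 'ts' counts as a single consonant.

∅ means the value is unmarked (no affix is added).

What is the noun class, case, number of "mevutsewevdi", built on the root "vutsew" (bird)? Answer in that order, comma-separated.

Segment: me-vutsew-ov-du.
noun class: -ov → class II.
case: -du → instrumental.
number: o/me- → dual.

class II, instrumental, dual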